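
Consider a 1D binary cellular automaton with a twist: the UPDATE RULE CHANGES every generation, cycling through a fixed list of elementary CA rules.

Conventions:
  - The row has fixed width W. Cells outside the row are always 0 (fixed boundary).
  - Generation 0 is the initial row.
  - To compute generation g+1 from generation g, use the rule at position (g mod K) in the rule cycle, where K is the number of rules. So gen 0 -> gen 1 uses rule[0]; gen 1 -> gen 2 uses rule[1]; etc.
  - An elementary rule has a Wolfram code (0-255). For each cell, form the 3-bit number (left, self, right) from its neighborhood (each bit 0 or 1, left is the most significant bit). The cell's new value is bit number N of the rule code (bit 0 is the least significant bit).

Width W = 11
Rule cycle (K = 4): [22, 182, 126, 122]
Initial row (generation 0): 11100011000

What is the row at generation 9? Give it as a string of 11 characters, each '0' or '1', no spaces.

Gen 0: 11100011000
Gen 1 (rule 22): 00010100100
Gen 2 (rule 182): 00111111110
Gen 3 (rule 126): 01100000011
Gen 4 (rule 122): 11110000111
Gen 5 (rule 22): 00001001000
Gen 6 (rule 182): 00011111100
Gen 7 (rule 126): 00110000110
Gen 8 (rule 122): 01111001111
Gen 9 (rule 22): 10000110000

Answer: 10000110000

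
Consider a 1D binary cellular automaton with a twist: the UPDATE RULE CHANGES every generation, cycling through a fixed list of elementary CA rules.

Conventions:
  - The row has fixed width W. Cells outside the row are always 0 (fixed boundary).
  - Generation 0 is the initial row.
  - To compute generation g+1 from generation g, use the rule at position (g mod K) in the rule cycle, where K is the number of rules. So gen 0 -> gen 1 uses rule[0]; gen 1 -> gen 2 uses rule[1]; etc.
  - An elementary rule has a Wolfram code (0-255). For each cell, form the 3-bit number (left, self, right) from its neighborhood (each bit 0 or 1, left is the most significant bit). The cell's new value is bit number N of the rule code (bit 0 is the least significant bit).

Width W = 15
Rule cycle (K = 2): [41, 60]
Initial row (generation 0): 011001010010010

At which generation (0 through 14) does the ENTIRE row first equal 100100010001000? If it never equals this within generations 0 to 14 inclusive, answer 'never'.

Gen 0: 011001010010010
Gen 1 (rule 41): 010000100000000
Gen 2 (rule 60): 011000110000000
Gen 3 (rule 41): 010010100111111
Gen 4 (rule 60): 011011110100000
Gen 5 (rule 41): 010110001001111
Gen 6 (rule 60): 011101001101000
Gen 7 (rule 41): 010010001010011
Gen 8 (rule 60): 011011001111010
Gen 9 (rule 41): 010110001000100
Gen 10 (rule 60): 011101001100110
Gen 11 (rule 41): 010010001000100
Gen 12 (rule 60): 011011001100110
Gen 13 (rule 41): 010110001000100
Gen 14 (rule 60): 011101001100110

Answer: never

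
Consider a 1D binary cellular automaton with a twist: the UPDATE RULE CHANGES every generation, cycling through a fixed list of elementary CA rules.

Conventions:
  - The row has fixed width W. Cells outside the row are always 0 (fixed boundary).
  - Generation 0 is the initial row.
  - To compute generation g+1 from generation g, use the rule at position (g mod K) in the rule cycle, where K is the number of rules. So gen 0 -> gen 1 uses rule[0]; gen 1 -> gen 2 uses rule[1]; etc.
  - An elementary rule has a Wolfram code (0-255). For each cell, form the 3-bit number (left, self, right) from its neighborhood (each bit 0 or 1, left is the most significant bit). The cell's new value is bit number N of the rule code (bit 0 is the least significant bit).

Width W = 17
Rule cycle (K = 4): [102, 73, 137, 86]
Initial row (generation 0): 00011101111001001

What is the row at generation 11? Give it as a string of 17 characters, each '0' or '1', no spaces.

Gen 0: 00011101111001001
Gen 1 (rule 102): 00100110001011011
Gen 2 (rule 73): 10000110100011011
Gen 3 (rule 137): 00110100001010010
Gen 4 (rule 86): 01010110011011111
Gen 5 (rule 102): 11111010101100001
Gen 6 (rule 73): 10001000001101100
Gen 7 (rule 137): 00100011101001001
Gen 8 (rule 86): 01110100101111111
Gen 9 (rule 102): 10011101110000001
Gen 10 (rule 73): 00010101010111100
Gen 11 (rule 137): 11000000000111001

Answer: 11000000000111001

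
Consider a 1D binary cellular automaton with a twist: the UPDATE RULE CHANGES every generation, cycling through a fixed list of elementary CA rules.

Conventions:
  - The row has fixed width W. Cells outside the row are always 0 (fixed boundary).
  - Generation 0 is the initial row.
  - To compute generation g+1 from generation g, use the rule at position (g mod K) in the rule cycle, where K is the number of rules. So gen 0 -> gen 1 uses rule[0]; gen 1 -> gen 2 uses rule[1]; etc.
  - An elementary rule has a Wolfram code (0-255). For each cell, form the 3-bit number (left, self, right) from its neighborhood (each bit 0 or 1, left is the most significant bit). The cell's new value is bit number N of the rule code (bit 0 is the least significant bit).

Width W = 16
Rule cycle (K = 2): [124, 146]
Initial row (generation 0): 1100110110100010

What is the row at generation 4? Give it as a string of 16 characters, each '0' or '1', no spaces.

Answer: 1001101001011101

Derivation:
Gen 0: 1100110110100010
Gen 1 (rule 124): 1110111111110011
Gen 2 (rule 146): 0100011111101100
Gen 3 (rule 124): 0110010000111110
Gen 4 (rule 146): 1001101001011101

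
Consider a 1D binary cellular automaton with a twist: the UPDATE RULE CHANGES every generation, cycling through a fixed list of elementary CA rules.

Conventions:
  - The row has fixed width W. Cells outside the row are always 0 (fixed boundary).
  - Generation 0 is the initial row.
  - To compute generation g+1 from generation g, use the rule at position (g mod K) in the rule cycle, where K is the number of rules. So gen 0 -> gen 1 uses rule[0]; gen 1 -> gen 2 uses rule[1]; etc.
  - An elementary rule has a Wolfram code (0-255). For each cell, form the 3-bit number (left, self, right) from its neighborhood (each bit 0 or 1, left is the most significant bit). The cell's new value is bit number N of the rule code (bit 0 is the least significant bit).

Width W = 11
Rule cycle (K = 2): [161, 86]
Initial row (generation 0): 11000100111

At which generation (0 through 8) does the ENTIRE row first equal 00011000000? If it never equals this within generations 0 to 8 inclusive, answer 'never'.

Answer: never

Derivation:
Gen 0: 11000100111
Gen 1 (rule 161): 00010000010
Gen 2 (rule 86): 00111000111
Gen 3 (rule 161): 10010010010
Gen 4 (rule 86): 11111111111
Gen 5 (rule 161): 01111111110
Gen 6 (rule 86): 10000000011
Gen 7 (rule 161): 00111111000
Gen 8 (rule 86): 01000001100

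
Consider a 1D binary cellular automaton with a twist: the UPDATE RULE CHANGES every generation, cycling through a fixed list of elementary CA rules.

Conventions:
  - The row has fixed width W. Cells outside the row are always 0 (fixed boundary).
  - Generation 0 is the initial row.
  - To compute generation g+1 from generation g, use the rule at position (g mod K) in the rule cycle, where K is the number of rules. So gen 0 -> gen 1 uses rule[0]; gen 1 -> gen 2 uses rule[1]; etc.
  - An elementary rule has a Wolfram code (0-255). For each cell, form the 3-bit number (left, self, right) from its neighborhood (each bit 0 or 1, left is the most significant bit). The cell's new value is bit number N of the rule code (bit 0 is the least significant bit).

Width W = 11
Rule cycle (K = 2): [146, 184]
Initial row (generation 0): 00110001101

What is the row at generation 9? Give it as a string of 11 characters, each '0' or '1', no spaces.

Gen 0: 00110001101
Gen 1 (rule 146): 01001010000
Gen 2 (rule 184): 00100101000
Gen 3 (rule 146): 01011000100
Gen 4 (rule 184): 00110100010
Gen 5 (rule 146): 01000010101
Gen 6 (rule 184): 00100001010
Gen 7 (rule 146): 01010010001
Gen 8 (rule 184): 00101001000
Gen 9 (rule 146): 01000110100

Answer: 01000110100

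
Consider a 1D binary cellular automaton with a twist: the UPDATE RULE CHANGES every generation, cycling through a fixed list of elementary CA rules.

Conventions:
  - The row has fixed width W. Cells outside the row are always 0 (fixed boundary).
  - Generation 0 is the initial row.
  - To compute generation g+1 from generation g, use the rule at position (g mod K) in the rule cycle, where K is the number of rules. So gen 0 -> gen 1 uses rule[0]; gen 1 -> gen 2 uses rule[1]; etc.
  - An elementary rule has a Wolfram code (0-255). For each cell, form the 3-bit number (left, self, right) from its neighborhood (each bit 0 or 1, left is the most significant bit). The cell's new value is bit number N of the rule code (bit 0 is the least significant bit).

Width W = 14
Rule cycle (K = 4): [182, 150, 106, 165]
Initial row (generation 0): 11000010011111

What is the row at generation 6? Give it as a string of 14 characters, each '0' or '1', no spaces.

Gen 0: 11000010011111
Gen 1 (rule 182): 00100111101110
Gen 2 (rule 150): 01111011000101
Gen 3 (rule 106): 11001111001010
Gen 4 (rule 165): 00000110001110
Gen 5 (rule 182): 00001001010101
Gen 6 (rule 150): 00011111010101

Answer: 00011111010101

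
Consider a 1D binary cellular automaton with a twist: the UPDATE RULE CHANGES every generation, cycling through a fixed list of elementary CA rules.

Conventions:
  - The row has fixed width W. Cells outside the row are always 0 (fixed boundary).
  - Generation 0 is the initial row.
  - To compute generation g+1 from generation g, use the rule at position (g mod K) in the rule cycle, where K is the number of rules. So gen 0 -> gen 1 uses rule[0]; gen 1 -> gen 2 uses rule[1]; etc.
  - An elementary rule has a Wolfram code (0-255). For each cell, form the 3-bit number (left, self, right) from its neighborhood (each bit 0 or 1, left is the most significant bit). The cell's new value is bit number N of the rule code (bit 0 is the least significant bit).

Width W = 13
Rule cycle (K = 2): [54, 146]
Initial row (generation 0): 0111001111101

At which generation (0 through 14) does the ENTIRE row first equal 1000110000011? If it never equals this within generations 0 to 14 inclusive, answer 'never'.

Gen 0: 0111001111101
Gen 1 (rule 54): 1000110000011
Gen 2 (rule 146): 0101001000100
Gen 3 (rule 54): 1111111101110
Gen 4 (rule 146): 0111111000101
Gen 5 (rule 54): 1000000101111
Gen 6 (rule 146): 0100001000110
Gen 7 (rule 54): 1110011101001
Gen 8 (rule 146): 0101101000110
Gen 9 (rule 54): 1110011101001
Gen 10 (rule 146): 0101101000110
Gen 11 (rule 54): 1110011101001
Gen 12 (rule 146): 0101101000110
Gen 13 (rule 54): 1110011101001
Gen 14 (rule 146): 0101101000110

Answer: 1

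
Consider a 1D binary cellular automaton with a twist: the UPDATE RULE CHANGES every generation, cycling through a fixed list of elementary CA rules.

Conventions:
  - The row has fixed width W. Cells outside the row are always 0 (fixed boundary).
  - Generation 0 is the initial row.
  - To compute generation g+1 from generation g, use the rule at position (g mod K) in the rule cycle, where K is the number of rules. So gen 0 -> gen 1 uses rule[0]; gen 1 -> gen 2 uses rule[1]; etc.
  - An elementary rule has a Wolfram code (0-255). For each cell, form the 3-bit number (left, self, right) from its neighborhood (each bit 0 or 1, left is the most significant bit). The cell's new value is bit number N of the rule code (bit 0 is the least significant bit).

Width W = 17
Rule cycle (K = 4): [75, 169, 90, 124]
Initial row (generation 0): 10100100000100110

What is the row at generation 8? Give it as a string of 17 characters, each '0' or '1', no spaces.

Answer: 01111110111001111

Derivation:
Gen 0: 10100100000100110
Gen 1 (rule 75): 00001001111001110
Gen 2 (rule 169): 11100001110001100
Gen 3 (rule 90): 10110011011011110
Gen 4 (rule 124): 11111011111110011
Gen 5 (rule 75): 10001010000010111
Gen 6 (rule 169): 00100100111001110
Gen 7 (rule 90): 01011011101111011
Gen 8 (rule 124): 01111110111001111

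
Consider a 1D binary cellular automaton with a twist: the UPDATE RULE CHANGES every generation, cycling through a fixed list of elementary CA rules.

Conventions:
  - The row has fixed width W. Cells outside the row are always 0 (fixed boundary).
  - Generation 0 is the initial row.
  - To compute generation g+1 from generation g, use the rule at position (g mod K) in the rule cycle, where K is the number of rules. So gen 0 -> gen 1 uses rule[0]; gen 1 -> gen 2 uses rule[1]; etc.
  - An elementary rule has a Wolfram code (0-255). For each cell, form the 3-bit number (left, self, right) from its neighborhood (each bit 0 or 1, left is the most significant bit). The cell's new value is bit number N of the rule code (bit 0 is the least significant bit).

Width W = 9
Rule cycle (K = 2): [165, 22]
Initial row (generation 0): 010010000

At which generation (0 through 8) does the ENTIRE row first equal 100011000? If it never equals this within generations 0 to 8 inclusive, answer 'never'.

Gen 0: 010010000
Gen 1 (rule 165): 010010111
Gen 2 (rule 22): 111110000
Gen 3 (rule 165): 011100111
Gen 4 (rule 22): 100011000
Gen 5 (rule 165): 101000011
Gen 6 (rule 22): 101100100
Gen 7 (rule 165): 110000101
Gen 8 (rule 22): 001001101

Answer: 4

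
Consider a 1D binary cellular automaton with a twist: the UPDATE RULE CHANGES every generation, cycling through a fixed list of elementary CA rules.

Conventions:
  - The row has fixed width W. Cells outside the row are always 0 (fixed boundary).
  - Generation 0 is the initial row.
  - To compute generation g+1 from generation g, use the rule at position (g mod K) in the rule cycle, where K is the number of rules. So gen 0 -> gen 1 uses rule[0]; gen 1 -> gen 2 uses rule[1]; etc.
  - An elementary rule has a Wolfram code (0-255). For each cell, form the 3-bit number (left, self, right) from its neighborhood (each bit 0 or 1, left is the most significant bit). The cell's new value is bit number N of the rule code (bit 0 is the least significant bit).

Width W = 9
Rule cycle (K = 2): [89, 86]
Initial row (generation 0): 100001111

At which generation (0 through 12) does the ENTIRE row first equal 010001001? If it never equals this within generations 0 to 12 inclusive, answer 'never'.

Gen 0: 100001111
Gen 1 (rule 89): 011101001
Gen 2 (rule 86): 100101111
Gen 3 (rule 89): 010001001
Gen 4 (rule 86): 111011111
Gen 5 (rule 89): 101010001
Gen 6 (rule 86): 101011011
Gen 7 (rule 89): 000011011
Gen 8 (rule 86): 000101001
Gen 9 (rule 89): 110000100
Gen 10 (rule 86): 011001110
Gen 11 (rule 89): 011101011
Gen 12 (rule 86): 100101001

Answer: 3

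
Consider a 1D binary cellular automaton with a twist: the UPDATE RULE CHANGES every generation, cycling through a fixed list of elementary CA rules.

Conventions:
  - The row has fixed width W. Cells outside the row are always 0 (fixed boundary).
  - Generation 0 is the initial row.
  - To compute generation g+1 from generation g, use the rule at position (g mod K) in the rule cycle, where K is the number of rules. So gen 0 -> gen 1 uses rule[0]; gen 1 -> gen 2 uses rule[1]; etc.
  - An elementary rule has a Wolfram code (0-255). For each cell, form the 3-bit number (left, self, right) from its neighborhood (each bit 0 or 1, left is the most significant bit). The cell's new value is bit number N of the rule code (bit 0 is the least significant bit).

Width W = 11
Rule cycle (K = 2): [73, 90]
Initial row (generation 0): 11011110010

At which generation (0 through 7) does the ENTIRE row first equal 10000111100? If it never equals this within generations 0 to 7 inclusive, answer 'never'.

Answer: never

Derivation:
Gen 0: 11011110010
Gen 1 (rule 73): 11010010000
Gen 2 (rule 90): 11001101000
Gen 3 (rule 73): 11001100011
Gen 4 (rule 90): 11111110111
Gen 5 (rule 73): 10000010101
Gen 6 (rule 90): 01000100000
Gen 7 (rule 73): 00010001111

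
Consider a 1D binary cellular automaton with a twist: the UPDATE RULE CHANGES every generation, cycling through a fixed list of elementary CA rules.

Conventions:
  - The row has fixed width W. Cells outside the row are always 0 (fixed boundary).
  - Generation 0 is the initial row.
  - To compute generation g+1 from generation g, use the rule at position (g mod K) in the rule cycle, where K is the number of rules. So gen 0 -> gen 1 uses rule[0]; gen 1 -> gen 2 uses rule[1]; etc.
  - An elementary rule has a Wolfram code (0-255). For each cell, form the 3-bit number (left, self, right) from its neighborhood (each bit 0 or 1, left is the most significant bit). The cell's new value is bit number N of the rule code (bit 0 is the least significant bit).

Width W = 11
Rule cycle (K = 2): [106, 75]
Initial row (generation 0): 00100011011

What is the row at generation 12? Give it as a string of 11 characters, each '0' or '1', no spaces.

Answer: 00110111100

Derivation:
Gen 0: 00100011011
Gen 1 (rule 106): 01000111111
Gen 2 (rule 75): 10011100001
Gen 3 (rule 106): 00110100010
Gen 4 (rule 75): 11110001100
Gen 5 (rule 106): 10010011100
Gen 6 (rule 75): 00100110101
Gen 7 (rule 106): 01001111010
Gen 8 (rule 75): 10011001000
Gen 9 (rule 106): 00111010000
Gen 10 (rule 75): 11101000111
Gen 11 (rule 106): 10110001101
Gen 12 (rule 75): 00110111100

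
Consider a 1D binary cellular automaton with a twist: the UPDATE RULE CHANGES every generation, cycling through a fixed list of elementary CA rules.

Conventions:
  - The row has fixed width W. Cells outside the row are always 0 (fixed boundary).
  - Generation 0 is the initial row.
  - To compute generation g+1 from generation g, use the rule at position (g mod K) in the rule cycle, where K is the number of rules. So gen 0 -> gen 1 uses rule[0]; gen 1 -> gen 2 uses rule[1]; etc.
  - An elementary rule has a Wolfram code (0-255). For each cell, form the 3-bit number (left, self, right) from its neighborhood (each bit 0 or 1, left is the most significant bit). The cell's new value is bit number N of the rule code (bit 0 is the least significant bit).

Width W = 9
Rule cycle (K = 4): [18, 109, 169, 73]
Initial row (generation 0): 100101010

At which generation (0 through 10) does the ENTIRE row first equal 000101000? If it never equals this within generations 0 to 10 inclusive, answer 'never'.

Gen 0: 100101010
Gen 1 (rule 18): 011000001
Gen 2 (rule 109): 011011101
Gen 3 (rule 169): 010111010
Gen 4 (rule 73): 000101000
Gen 5 (rule 18): 001000100
Gen 6 (rule 109): 101010101
Gen 7 (rule 169): 010101010
Gen 8 (rule 73): 000000000
Gen 9 (rule 18): 000000000
Gen 10 (rule 109): 111111111

Answer: 4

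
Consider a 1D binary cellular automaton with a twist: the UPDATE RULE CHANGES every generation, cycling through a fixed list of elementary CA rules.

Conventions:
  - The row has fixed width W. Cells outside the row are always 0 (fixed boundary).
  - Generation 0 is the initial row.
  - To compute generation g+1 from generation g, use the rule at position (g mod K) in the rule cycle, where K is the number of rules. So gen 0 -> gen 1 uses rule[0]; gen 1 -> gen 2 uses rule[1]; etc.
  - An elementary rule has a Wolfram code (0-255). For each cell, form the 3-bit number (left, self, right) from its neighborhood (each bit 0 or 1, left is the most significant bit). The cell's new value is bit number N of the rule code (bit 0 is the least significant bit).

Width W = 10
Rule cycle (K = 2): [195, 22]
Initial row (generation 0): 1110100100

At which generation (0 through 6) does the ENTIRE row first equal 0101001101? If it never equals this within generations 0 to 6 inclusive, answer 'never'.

Gen 0: 1110100100
Gen 1 (rule 195): 0110001001
Gen 2 (rule 22): 1001011111
Gen 3 (rule 195): 0010001111
Gen 4 (rule 22): 0111010000
Gen 5 (rule 195): 1011000111
Gen 6 (rule 22): 1000101000

Answer: never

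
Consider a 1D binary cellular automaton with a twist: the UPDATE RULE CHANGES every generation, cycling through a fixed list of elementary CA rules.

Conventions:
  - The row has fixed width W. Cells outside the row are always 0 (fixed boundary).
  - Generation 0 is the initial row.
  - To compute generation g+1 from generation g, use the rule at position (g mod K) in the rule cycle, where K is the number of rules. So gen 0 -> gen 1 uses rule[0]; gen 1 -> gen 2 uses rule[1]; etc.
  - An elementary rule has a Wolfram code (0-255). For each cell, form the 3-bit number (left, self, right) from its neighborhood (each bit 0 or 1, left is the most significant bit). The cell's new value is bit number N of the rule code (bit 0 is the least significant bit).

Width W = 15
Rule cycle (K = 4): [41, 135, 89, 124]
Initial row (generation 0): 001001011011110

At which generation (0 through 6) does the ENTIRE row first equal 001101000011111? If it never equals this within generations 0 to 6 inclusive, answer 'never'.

Gen 0: 001001011011110
Gen 1 (rule 41): 100000110110000
Gen 2 (rule 135): 101111000000111
Gen 3 (rule 89): 001001111110101
Gen 4 (rule 124): 001101000011111
Gen 5 (rule 41): 101010011010000
Gen 6 (rule 135): 101010100010111

Answer: 4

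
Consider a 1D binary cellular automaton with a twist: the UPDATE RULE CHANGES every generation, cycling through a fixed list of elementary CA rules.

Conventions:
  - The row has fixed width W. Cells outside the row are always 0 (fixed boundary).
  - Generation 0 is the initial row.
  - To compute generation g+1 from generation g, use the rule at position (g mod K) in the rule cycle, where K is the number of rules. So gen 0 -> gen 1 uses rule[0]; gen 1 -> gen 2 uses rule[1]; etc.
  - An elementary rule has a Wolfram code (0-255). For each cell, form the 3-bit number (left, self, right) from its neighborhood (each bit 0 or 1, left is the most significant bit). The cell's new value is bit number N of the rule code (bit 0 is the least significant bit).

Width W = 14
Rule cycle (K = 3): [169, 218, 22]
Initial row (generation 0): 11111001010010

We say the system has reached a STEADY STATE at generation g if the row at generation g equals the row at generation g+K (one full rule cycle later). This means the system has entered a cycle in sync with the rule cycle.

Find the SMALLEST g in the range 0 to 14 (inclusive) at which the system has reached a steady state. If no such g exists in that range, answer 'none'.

Gen 0: 11111001010010
Gen 1 (rule 169): 11110000100000
Gen 2 (rule 218): 11111001010000
Gen 3 (rule 22): 00000111011000
Gen 4 (rule 169): 11110110110011
Gen 5 (rule 218): 11110110111111
Gen 6 (rule 22): 00000000000000
Gen 7 (rule 169): 11111111111111
Gen 8 (rule 218): 11111111111111
Gen 9 (rule 22): 00000000000000
Gen 10 (rule 169): 11111111111111
Gen 11 (rule 218): 11111111111111
Gen 12 (rule 22): 00000000000000
Gen 13 (rule 169): 11111111111111
Gen 14 (rule 218): 11111111111111
Gen 15 (rule 22): 00000000000000
Gen 16 (rule 169): 11111111111111
Gen 17 (rule 218): 11111111111111

Answer: 6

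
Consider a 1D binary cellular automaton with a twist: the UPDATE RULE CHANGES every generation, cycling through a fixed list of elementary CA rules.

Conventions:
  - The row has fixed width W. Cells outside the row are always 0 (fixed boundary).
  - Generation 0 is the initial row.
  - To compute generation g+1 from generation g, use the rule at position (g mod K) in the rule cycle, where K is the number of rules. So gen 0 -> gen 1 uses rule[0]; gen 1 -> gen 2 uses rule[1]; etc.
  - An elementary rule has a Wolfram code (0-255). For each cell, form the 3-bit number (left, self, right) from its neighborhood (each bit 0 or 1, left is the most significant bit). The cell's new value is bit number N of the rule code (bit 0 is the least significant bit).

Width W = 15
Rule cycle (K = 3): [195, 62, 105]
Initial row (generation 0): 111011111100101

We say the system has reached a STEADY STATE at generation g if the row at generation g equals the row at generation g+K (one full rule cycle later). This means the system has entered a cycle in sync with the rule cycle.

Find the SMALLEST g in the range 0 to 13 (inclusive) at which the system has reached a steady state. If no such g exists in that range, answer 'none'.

Answer: none

Derivation:
Gen 0: 111011111100101
Gen 1 (rule 195): 011001111101000
Gen 2 (rule 62): 110111000011100
Gen 3 (rule 105): 111101011010101
Gen 4 (rule 195): 011100001000000
Gen 5 (rule 62): 110010011100000
Gen 6 (rule 105): 110000010101111
Gen 7 (rule 195): 010111100000111
Gen 8 (rule 62): 111100010001100
Gen 9 (rule 105): 100101000101101
Gen 10 (rule 195): 001000011000100
Gen 11 (rule 62): 011100110101110
Gen 12 (rule 105): 010100111011010
Gen 13 (rule 195): 100001011001000
Gen 14 (rule 62): 110011110111100
Gen 15 (rule 105): 110010011100101
Gen 16 (rule 195): 010100101101000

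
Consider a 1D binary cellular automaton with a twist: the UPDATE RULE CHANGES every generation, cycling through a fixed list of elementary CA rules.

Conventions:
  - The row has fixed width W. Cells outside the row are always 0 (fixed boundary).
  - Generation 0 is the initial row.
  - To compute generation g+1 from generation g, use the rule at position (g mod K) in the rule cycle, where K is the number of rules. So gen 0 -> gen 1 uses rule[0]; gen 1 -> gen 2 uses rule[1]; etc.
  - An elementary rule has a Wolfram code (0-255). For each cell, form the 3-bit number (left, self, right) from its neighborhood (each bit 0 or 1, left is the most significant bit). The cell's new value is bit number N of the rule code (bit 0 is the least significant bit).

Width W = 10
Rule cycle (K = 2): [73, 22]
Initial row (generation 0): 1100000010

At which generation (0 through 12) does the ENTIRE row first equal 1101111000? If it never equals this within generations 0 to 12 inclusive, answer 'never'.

Gen 0: 1100000010
Gen 1 (rule 73): 1101111000
Gen 2 (rule 22): 0000000100
Gen 3 (rule 73): 1111110001
Gen 4 (rule 22): 0000001011
Gen 5 (rule 73): 1111100011
Gen 6 (rule 22): 0000010100
Gen 7 (rule 73): 1111000001
Gen 8 (rule 22): 0000100011
Gen 9 (rule 73): 1110001011
Gen 10 (rule 22): 0001011000
Gen 11 (rule 73): 1100011011
Gen 12 (rule 22): 0010100000

Answer: 1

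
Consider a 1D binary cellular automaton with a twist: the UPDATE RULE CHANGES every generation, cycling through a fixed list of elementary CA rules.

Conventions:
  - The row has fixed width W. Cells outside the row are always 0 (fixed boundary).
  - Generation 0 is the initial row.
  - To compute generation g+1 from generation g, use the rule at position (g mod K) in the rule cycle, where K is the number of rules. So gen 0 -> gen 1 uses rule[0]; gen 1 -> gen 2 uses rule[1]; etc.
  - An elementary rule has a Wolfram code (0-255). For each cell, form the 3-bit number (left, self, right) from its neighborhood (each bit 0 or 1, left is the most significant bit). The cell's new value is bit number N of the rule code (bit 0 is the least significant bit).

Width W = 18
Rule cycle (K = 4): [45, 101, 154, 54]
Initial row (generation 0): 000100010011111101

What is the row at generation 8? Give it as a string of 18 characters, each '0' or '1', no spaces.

Answer: 000100010010001001

Derivation:
Gen 0: 000100010011111101
Gen 1 (rule 45): 110101010010000011
Gen 2 (rule 101): 011111110010111001
Gen 3 (rule 154): 111111101100110110
Gen 4 (rule 54): 000000010011001001
Gen 5 (rule 45): 111111010010001001
Gen 6 (rule 101): 000001110010101001
Gen 7 (rule 154): 000011101100000110
Gen 8 (rule 54): 000100010010001001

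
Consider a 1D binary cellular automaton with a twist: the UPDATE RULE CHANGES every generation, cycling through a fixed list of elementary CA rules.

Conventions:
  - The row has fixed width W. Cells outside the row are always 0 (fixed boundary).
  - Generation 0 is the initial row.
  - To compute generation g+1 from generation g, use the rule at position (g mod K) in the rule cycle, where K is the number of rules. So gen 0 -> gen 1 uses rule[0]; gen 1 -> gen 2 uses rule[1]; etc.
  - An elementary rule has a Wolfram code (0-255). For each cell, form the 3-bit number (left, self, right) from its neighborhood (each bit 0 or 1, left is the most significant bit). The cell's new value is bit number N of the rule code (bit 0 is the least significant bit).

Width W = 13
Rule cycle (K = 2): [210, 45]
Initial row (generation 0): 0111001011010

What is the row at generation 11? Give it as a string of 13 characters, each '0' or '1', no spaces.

Answer: 0111100000111

Derivation:
Gen 0: 0111001011010
Gen 1 (rule 210): 1011110001001
Gen 2 (rule 45): 1110000101001
Gen 3 (rule 210): 0111001000110
Gen 4 (rule 45): 0100001010100
Gen 5 (rule 210): 1010010000010
Gen 6 (rule 45): 1110010111010
Gen 7 (rule 210): 0111100011001
Gen 8 (rule 45): 0100001010001
Gen 9 (rule 210): 1010010001010
Gen 10 (rule 45): 1110010101110
Gen 11 (rule 210): 0111100000111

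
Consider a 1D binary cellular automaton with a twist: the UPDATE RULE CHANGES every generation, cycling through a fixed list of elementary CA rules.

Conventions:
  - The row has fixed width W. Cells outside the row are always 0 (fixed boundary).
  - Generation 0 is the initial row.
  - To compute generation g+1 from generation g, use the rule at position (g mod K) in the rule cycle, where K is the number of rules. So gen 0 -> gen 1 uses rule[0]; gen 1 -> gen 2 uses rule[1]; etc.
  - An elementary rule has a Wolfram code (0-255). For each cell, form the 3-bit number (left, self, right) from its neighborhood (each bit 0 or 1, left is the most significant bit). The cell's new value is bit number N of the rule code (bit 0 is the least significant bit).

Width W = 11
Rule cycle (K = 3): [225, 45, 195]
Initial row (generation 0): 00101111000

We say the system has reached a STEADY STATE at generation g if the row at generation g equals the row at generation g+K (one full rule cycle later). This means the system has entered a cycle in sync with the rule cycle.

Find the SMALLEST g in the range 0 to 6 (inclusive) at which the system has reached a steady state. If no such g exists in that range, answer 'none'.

Answer: 5

Derivation:
Gen 0: 00101111000
Gen 1 (rule 225): 10010111011
Gen 2 (rule 45): 10011100110
Gen 3 (rule 195): 00101101010
Gen 4 (rule 225): 10010110100
Gen 5 (rule 45): 10011101101
Gen 6 (rule 195): 00101100100
Gen 7 (rule 225): 10010100001
Gen 8 (rule 45): 10011101101
Gen 9 (rule 195): 00101100100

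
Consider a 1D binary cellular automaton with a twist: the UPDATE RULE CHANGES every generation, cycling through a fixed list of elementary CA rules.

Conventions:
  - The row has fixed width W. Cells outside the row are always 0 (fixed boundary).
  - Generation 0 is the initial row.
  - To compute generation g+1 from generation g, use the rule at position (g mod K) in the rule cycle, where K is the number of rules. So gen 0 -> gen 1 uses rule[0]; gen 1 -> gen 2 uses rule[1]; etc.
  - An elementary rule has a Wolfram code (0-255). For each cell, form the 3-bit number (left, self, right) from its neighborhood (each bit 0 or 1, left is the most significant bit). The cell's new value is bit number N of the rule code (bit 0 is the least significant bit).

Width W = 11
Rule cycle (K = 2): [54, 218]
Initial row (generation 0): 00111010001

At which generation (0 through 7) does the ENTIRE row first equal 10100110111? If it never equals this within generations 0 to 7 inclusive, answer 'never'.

Gen 0: 00111010001
Gen 1 (rule 54): 01000111011
Gen 2 (rule 218): 10101111011
Gen 3 (rule 54): 11110000100
Gen 4 (rule 218): 11111001010
Gen 5 (rule 54): 00000111111
Gen 6 (rule 218): 00001111111
Gen 7 (rule 54): 00010000000

Answer: never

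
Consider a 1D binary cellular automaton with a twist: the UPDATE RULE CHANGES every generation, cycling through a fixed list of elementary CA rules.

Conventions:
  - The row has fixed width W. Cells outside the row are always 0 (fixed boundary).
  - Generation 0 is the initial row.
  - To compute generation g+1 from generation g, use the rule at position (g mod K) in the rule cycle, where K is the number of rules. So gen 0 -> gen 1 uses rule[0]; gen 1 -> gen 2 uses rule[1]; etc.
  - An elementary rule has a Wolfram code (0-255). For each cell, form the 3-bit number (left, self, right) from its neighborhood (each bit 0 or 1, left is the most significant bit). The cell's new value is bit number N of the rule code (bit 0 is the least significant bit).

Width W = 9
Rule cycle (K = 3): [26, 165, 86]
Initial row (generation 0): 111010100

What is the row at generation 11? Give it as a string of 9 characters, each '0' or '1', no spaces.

Gen 0: 111010100
Gen 1 (rule 26): 100000010
Gen 2 (rule 165): 101111010
Gen 3 (rule 86): 100001011
Gen 4 (rule 26): 010010010
Gen 5 (rule 165): 010010010
Gen 6 (rule 86): 111111111
Gen 7 (rule 26): 100000000
Gen 8 (rule 165): 101111111
Gen 9 (rule 86): 100000001
Gen 10 (rule 26): 010000010
Gen 11 (rule 165): 010111010

Answer: 010111010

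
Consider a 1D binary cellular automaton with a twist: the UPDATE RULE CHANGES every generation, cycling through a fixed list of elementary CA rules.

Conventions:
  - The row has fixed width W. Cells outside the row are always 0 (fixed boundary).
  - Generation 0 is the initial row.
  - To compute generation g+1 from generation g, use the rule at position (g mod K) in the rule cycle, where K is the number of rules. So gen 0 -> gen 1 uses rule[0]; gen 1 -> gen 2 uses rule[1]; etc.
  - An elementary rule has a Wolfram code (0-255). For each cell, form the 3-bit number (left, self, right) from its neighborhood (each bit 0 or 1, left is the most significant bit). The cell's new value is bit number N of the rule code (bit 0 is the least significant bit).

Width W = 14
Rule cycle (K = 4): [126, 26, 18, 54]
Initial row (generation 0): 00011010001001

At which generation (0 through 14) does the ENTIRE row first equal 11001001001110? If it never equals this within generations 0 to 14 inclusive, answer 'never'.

Answer: never

Derivation:
Gen 0: 00011010001001
Gen 1 (rule 126): 00111111011111
Gen 2 (rule 26): 01100000010000
Gen 3 (rule 18): 10010000101000
Gen 4 (rule 54): 11111001111100
Gen 5 (rule 126): 10001111000110
Gen 6 (rule 26): 01011000101101
Gen 7 (rule 18): 10000101000000
Gen 8 (rule 54): 11001111100000
Gen 9 (rule 126): 11111000110000
Gen 10 (rule 26): 10000101101000
Gen 11 (rule 18): 01001000000100
Gen 12 (rule 54): 11111100001110
Gen 13 (rule 126): 10000110011011
Gen 14 (rule 26): 01001101110010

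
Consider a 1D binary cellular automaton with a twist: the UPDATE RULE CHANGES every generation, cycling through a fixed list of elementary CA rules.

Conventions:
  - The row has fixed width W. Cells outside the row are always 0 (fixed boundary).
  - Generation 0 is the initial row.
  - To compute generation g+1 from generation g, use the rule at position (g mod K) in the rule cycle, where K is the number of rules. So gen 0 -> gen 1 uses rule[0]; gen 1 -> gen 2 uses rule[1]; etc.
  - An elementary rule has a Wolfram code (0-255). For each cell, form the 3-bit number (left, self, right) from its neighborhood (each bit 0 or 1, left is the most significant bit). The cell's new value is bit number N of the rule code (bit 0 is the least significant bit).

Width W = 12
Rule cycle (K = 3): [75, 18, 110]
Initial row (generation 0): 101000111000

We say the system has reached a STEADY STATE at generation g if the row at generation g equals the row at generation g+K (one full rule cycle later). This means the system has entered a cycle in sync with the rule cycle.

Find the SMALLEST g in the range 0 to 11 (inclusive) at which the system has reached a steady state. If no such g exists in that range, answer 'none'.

Answer: 5

Derivation:
Gen 0: 101000111000
Gen 1 (rule 75): 000011101011
Gen 2 (rule 18): 000100000000
Gen 3 (rule 110): 001100000000
Gen 4 (rule 75): 111101111111
Gen 5 (rule 18): 000000000000
Gen 6 (rule 110): 000000000000
Gen 7 (rule 75): 111111111111
Gen 8 (rule 18): 000000000000
Gen 9 (rule 110): 000000000000
Gen 10 (rule 75): 111111111111
Gen 11 (rule 18): 000000000000
Gen 12 (rule 110): 000000000000
Gen 13 (rule 75): 111111111111
Gen 14 (rule 18): 000000000000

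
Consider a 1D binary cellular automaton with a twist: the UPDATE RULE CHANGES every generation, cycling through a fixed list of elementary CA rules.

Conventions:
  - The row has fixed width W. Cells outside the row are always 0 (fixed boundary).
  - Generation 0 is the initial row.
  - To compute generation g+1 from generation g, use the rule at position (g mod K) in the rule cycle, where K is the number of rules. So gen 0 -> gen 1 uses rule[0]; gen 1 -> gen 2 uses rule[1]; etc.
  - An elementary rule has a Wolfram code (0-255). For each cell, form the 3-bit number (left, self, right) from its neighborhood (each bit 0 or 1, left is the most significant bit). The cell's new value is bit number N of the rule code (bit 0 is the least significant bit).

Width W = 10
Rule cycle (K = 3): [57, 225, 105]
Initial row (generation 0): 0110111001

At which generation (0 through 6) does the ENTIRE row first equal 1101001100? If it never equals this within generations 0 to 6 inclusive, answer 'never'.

Answer: never

Derivation:
Gen 0: 0110111001
Gen 1 (rule 57): 0101100100
Gen 2 (rule 225): 0010100001
Gen 3 (rule 105): 1001001100
Gen 4 (rule 57): 0100101011
Gen 5 (rule 225): 0000010101
Gen 6 (rule 105): 1111001010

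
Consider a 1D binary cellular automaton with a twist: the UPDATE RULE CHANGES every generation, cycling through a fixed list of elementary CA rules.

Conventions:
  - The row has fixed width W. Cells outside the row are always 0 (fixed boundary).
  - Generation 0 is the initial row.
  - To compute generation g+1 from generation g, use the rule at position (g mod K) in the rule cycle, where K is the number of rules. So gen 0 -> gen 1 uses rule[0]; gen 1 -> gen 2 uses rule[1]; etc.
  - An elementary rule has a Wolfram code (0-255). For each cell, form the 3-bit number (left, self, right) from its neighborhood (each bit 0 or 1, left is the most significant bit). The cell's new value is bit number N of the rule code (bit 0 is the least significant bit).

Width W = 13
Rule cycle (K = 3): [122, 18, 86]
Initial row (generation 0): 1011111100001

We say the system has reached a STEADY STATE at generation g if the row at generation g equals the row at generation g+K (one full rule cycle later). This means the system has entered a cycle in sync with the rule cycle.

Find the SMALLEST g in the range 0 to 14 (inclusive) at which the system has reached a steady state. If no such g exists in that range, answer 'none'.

Gen 0: 1011111100001
Gen 1 (rule 122): 0110000110010
Gen 2 (rule 18): 1001001001101
Gen 3 (rule 86): 1111111110101
Gen 4 (rule 122): 1000000011010
Gen 5 (rule 18): 0100000100001
Gen 6 (rule 86): 1110001110011
Gen 7 (rule 122): 1011011011111
Gen 8 (rule 18): 0000000000000
Gen 9 (rule 86): 0000000000000
Gen 10 (rule 122): 0000000000000
Gen 11 (rule 18): 0000000000000
Gen 12 (rule 86): 0000000000000
Gen 13 (rule 122): 0000000000000
Gen 14 (rule 18): 0000000000000
Gen 15 (rule 86): 0000000000000
Gen 16 (rule 122): 0000000000000
Gen 17 (rule 18): 0000000000000

Answer: 8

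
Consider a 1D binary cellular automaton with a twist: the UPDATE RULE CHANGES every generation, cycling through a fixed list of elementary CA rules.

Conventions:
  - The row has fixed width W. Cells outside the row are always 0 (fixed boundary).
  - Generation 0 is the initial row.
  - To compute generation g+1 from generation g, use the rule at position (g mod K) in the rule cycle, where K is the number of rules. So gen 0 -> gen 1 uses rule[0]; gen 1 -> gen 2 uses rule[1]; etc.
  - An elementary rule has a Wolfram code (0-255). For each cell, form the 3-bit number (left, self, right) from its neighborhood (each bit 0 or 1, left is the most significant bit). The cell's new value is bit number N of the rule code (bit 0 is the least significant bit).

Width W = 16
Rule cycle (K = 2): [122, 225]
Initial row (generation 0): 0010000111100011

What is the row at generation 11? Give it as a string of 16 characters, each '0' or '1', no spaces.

Gen 0: 0010000111100011
Gen 1 (rule 122): 0101001100110111
Gen 2 (rule 225): 0010000100011011
Gen 3 (rule 122): 0101001010111111
Gen 4 (rule 225): 0010000101011111
Gen 5 (rule 122): 0101001010110001
Gen 6 (rule 225): 0010000101010100
Gen 7 (rule 122): 0101001010101010
Gen 8 (rule 225): 0010000101010100
Gen 9 (rule 122): 0101001010101010
Gen 10 (rule 225): 0010000101010100
Gen 11 (rule 122): 0101001010101010

Answer: 0101001010101010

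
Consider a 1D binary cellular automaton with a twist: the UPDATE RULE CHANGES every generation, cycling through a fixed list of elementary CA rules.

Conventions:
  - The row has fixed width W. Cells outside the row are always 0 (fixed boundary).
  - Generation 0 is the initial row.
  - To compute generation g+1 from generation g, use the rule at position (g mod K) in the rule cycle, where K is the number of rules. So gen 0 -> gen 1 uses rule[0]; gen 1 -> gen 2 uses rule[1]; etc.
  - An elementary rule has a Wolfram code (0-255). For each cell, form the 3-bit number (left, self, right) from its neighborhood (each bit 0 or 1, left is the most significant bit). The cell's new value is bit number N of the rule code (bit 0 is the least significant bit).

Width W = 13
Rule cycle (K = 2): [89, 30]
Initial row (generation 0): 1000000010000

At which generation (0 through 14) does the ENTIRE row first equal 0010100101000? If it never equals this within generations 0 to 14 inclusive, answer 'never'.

Gen 0: 1000000010000
Gen 1 (rule 89): 0111111001111
Gen 2 (rule 30): 1100000111000
Gen 3 (rule 89): 1111110101111
Gen 4 (rule 30): 1000000101000
Gen 5 (rule 89): 0111110000111
Gen 6 (rule 30): 1100001001100
Gen 7 (rule 89): 1111100101111
Gen 8 (rule 30): 1000011101000
Gen 9 (rule 89): 0111010100111
Gen 10 (rule 30): 1100010111100
Gen 11 (rule 89): 1111000100111
Gen 12 (rule 30): 1000101111100
Gen 13 (rule 89): 0110001000111
Gen 14 (rule 30): 1101011101100

Answer: never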